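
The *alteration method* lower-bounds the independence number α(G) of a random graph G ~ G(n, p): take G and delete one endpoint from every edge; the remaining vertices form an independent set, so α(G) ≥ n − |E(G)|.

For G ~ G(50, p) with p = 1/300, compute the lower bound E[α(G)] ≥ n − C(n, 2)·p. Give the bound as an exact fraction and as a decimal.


E[|E(G)|] = C(50, 2)·p = 1225 · (1/300) = 49/12.
E[α(G)] ≥ n − E[|E(G)|] = 50 − 49/12 = 551/12.
Numerically: ≈ 45.917.
(This is only a lower bound; the true E[α(G)] may be larger.)

E[α(G)] ≥ 551/12 ≈ 45.917.


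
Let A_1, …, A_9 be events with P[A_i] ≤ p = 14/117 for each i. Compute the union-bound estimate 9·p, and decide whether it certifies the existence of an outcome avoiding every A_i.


Union bound: P[∪_{i=1}^{9} A_i] ≤ Σ_i P[A_i] ≤ 9·p = 9·(14/117) = 14/13.
Numerically: 14/13 ≈ 1.076923.
Is 14/13 < 1? NO.
Since the bound 14/13 is ≥ 1, the union bound is uninformative here; it does NOT by itself certify existence.

9·p = 14/13 ≈ 1.076923; existence NOT certified by the union bound.


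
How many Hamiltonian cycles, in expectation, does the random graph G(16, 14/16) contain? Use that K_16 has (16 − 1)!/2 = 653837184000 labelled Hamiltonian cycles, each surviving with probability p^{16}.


K_16 has (16 − 1)!/2 = 653837184000 labelled Hamiltonian cycles.
For each such Hamiltonian cycle H, let X_H = 1 if all 16 edges of H are present in G. Then P[X_H = 1] = p^{16} = (7/8)^{16} = 33232930569601/281474976710656.
By linearity of expectation: E[X] = Σ_H E[X_H] = 653837184000 · p^{16} = 653837184000 · 33232930569601/281474976710656 = 21219654042671322112875/274877906944.
Numerically: E[X] ≈ 7.72e+10.

E[X] = 653837184000 · (7/8)^{16} = 21219654042671322112875/274877906944 ≈ 7.72e+10.


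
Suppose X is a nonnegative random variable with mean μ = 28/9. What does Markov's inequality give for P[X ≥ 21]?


μ = E[X] = 28/9, a = 21.
Markov: P[X ≥ 21] ≤ μ/a = (28/9)/21 = 4/27.
Numerically: ≈ 0.1481.
(Since a = 21 > μ = 3.1111, the bound 4/27 is < 1 and informative.)

P[X ≥ 21] ≤ 4/27 ≈ 0.1481.


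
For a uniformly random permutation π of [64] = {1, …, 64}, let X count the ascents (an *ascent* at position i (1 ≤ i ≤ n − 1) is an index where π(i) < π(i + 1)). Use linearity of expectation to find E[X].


Write X = Σ X_I over i = 1, …, 63, with X_I the indicator of one ascent.
There are 63 indicators.
For each fixed i, the pair (π(i), π(i+1)) is a uniformly random ordered pair of distinct values from {1, …, 64}; by symmetry P[π(i) < π(i+1)] = 1/2.
By linearity: E[X] = 63 · (1/2) = (64 − 1) · (1/2) = 63/2 ≈ 31.500.

E[X] = 63/2 = 31.500.


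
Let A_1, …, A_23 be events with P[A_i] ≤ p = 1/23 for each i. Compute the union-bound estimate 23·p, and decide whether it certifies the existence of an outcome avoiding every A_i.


Union bound: P[∪_{i=1}^{23} A_i] ≤ Σ_i P[A_i] ≤ 23·p = 23·(1/23) = 1.
Numerically: 1 ≈ 1.0000000.
Is 1 < 1? NO.
Since the bound 1 is ≥ 1, the union bound is uninformative here; it does NOT by itself certify existence.

23·p = 1 ≈ 1.0000000; existence NOT certified by the union bound.


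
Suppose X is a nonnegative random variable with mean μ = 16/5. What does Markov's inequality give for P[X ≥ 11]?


μ = E[X] = 16/5, a = 11.
Markov: P[X ≥ 11] ≤ μ/a = (16/5)/11 = 16/55.
Numerically: ≈ 0.2909.
(Since a = 11 > μ = 3.2000, the bound 16/55 is < 1 and informative.)

P[X ≥ 11] ≤ 16/55 ≈ 0.2909.


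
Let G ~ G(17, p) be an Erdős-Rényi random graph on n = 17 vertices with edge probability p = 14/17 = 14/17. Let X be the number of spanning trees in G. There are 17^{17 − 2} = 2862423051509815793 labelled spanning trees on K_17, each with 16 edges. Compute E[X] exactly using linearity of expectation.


K_17 has 17^{17 − 2} = 2862423051509815793 labelled spanning trees.
For each such spanning tree H, let X_H = 1 if all 16 edges of H are present in G. Then P[X_H = 1] = p^{16} = (14/17)^{16} = 2177953337809371136/48661191875666868481.
Summing the indicators: E[X] = Σ_H E[X_H] = 2862423051509815793 · p^{16} = 2862423051509815793 · 2177953337809371136/48661191875666868481 = 2177953337809371136/17.
Numerically: E[X] ≈ 1.2811e+17.

E[X] = 2862423051509815793 · (14/17)^{16} = 2177953337809371136/17 ≈ 1.2811e+17.


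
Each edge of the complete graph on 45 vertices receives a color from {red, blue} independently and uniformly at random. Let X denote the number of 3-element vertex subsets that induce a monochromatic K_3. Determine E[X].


Let X = Σ_S X_S over the C(45, 3) = 14190 subsets S of size 3, where X_S = 1 if the K_3 on S is monochromatic.
For a fixed S, the K_3 on S has C(3, 2) = 3 edges. P[all 3 edges red] = (1/2)^3, and likewise for blue, so P[monochromatic] = 2·(1/2)^3 = 2^{1 − 3} = 1/4.
By linearity of expectation: E[X] = C(45, 3) · 2^{1 − 3} = 14190 · 1/4 = 7095/2.
Numerically: E[X] ≈ 3547.50000.

E[X] = C(45,3)·2^(1−C(3,2)) = 7095/2 ≈ 3547.50000.


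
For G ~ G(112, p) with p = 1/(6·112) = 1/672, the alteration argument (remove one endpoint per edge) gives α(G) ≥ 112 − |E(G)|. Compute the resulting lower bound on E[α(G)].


E[|E(G)|] = C(112, 2)·p = 6216 · (1/672) = 37/4.
E[α(G)] ≥ n − E[|E(G)|] = 112 − 37/4 = 411/4.
Numerically: ≈ 102.750.
(This is only a lower bound; the true E[α(G)] may be larger.)

E[α(G)] ≥ 411/4 ≈ 102.750.


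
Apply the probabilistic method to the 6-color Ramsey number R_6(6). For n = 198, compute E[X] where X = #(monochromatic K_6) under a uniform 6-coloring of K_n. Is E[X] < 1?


E[X] = C(198, 6) · 6^{1 − 15} = 77526225777 · 6^{−14} = 77526225777/78364164096.
As a reduced fraction: E[X] = 25842075259/26121388032 ≈ 0.9893071.
Is E[X] < 1? YES.
Since E[X] < 1, there exists a 6-coloring of K_{198} with no monochromatic K_6; hence R_6(6) > 198.

E[X] = 25842075259/26121388032 ≈ 0.9893071; E[X] < 1, so R_6(6) > 198.


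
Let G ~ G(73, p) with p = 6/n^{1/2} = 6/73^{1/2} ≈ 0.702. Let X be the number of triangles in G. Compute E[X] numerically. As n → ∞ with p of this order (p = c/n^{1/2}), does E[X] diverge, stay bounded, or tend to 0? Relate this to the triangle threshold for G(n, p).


Number of potential triangles: C(73, 3) = 62196.
Each occurs with probability p³ ≈ (0.702)³ ≈ 3.46314e-01.
By linearity: E[X] = C(73, 3)·p³ ≈ 62196 · 3.46314e-01 ≈ 21539.316.
Since α = 1/2 < 1, p = c/n^{1/2} ≫ 1/n is above the triangle threshold p ~ 1/n. Asymptotically E[X] ~ (c³/6)·n^{3(1−α)} = (6³/6)·n^{1.5} → ∞; triangles are abundant w.h.p.

E[X] ≈ 21539.316; in regime p = Θ(1/n^{1/2}) E[X] diverges (above the triangle threshold p ~ 1/n).


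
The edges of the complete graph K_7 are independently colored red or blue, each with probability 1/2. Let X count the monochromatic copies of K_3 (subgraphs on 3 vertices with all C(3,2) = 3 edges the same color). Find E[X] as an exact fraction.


Let X = Σ_S X_S over the C(7, 3) = 35 subsets S of size 3, where X_S = 1 if the K_3 on S is monochromatic.
For a fixed S, the K_3 on S has C(3, 2) = 3 edges. P[all 3 edges red] = (1/2)^3, and likewise for blue, so P[monochromatic] = 2·(1/2)^3 = 2^{1 − 3} = 1/4.
By linearity: E[X] = C(7, 3) · 2^{1 − 3} = 35 · 1/4 = 35/4.
Numerically: E[X] ≈ 8.7500.

E[X] = C(7,3)·2^(1−C(3,2)) = 35/4 ≈ 8.7500.


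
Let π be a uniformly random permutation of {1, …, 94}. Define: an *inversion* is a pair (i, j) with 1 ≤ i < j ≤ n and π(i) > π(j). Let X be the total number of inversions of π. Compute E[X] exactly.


Write X = Σ X_I over the C(94, 2) = 4371 pairs i < j, with X_I the indicator of one inversion.
There are 4371 indicators.
For each fixed pair i < j, the values π(i) and π(j) are two distinct elements of {1, …, 94} in uniformly random order; by symmetry P[π(i) > π(j)] = 1/2.
By linearity: E[X] = 4371 · (1/2) = C(94, 2) · (1/2) = 4371/2 = 4371/2 ≈ 2185.500.

E[X] = 4371/2 = 2185.500.


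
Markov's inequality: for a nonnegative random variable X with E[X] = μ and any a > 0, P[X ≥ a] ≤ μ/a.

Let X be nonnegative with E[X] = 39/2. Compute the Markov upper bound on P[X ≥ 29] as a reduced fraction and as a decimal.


μ = E[X] = 39/2, a = 29.
Markov: P[X ≥ 29] ≤ μ/a = (39/2)/29 = 39/58.
Numerically: ≈ 0.6724.
(Since a = 29 > μ = 19.5000, the bound 39/58 is < 1 and informative.)

P[X ≥ 29] ≤ 39/58 ≈ 0.6724.


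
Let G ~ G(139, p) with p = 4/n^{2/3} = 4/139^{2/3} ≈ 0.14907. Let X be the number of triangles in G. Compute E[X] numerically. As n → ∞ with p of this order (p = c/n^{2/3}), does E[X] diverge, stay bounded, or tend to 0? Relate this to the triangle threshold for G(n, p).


Number of potential triangles: C(139, 3) = 437989.
Each occurs with probability p³ ≈ (0.14907)³ ≈ 3.3124579e-03.
By linearity: E[X] = C(139, 3)·p³ ≈ 437989 · 3.3124579e-03 ≈ 1450.82014.
Since α = 2/3 < 1, p = c/n^{2/3} ≫ 1/n is above the triangle threshold p ~ 1/n. Asymptotically E[X] ~ (c³/6)·n^{3(1−α)} = (4³/6)·n^{1} → ∞; triangles are abundant w.h.p.

E[X] ≈ 1450.82014; in regime p = Θ(1/n^{2/3}) E[X] diverges (above the triangle threshold p ~ 1/n).


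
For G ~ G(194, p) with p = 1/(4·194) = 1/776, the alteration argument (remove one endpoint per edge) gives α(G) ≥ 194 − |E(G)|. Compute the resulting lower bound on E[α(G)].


E[|E(G)|] = C(194, 2)·p = 18721 · (1/776) = 193/8.
E[α(G)] ≥ n − E[|E(G)|] = 194 − 193/8 = 1359/8.
Numerically: ≈ 169.8750.
(This is only a lower bound; the true E[α(G)] may be larger.)

E[α(G)] ≥ 1359/8 ≈ 169.8750.


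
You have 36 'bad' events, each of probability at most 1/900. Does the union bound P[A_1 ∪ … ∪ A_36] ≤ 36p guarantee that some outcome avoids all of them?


Union bound: P[∪_{i=1}^{36} A_i] ≤ Σ_i P[A_i] ≤ 36·p = 36·(1/900) = 1/25.
Numerically: 1/25 ≈ 0.04000.
Is 1/25 < 1? YES.
Since P[∪ A_i] ≤ 1/25 < 1, the complement has P[∩ A_i^c] ≥ 1 − 1/25 = 24/25 > 0, so some outcome avoids every A_i.

36·p = 1/25 ≈ 0.04000; existence CERTIFIED by the union bound.


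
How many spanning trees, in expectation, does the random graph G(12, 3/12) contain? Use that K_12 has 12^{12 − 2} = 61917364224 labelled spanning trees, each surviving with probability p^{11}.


K_12 has 12^{12 − 2} = 61917364224 labelled spanning trees.
For each such spanning tree H, let X_H = 1 if all 11 edges of H are present in G. Then P[X_H = 1] = p^{11} = (1/4)^{11} = 1/4194304.
By linearity of expectation: E[X] = Σ_H E[X_H] = 61917364224 · p^{11} = 61917364224 · 1/4194304 = 59049/4.
Numerically: E[X] ≈ 14762.2.

E[X] = 61917364224 · (1/4)^{11} = 59049/4 ≈ 14762.2.


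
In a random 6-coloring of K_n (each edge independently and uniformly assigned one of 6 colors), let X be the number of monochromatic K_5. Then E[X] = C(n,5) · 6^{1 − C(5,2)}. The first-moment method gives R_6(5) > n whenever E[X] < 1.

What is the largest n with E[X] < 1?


We need C(n, 5) · 6^{1 − 10} < 1, i.e. C(n, 5) < 6^{10 − 1} = 10077696.
Check values of n near the boundary:
  n = 66: C(66, 5) = 8936928; 8936928 < 10077696? YES
  n = 67: C(67, 5) = 9657648; 9657648 < 10077696? YES
  n = 68: C(68, 5) = 10424128; 10424128 < 10077696? NO
  n = 69: C(69, 5) = 11238513; 11238513 < 10077696? NO
The largest n with C(n, 5) < 10077696 is n = 67 (where E[X] = 67067/69984 ≈ 0.9583190). Hence R_6(5) > 67, i.e. R_6(5) ≥ 68.

Largest n = 67; hence R_6(5) > 67.


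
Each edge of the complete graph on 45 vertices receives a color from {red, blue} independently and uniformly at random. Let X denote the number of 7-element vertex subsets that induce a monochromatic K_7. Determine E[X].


Let X = Σ_S X_S over the C(45, 7) = 45379620 subsets S of size 7, where X_S = 1 if the K_7 on S is monochromatic.
For a fixed S, the K_7 on S has C(7, 2) = 21 edges. P[all 21 edges red] = (1/2)^21, and likewise for blue, so P[monochromatic] = 2·(1/2)^21 = 2^{1 − 21} = 1/1048576.
By linearity of expectation: E[X] = C(45, 7) · 2^{1 − 21} = 45379620 · 1/1048576 = 11344905/262144.
Numerically: E[X] ≈ 43.2774.

E[X] = C(45,7)·2^(1−C(7,2)) = 11344905/262144 ≈ 43.2774.


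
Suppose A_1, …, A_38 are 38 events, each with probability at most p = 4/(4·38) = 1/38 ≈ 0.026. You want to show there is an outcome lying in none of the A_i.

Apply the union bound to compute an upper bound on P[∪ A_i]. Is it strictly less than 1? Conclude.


Union bound: P[∪_{i=1}^{38} A_i] ≤ Σ_i P[A_i] ≤ 38·p = 38·(1/38) = 1.
Numerically: 1 ≈ 1.000.
Is 1 < 1? NO.
Since the bound 1 is ≥ 1, the union bound is uninformative here; it does NOT by itself certify existence.

38·p = 1 ≈ 1.000; existence NOT certified by the union bound.


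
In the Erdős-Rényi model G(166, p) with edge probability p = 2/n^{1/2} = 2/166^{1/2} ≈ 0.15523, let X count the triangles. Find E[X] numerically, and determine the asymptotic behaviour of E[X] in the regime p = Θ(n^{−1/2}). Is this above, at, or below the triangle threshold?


Number of potential triangles: C(166, 3) = 748660.
Each occurs with probability p³ ≈ (0.15523)³ ≈ 3.74048446e-03.
By linearity: E[X] = C(166, 3)·p³ ≈ 748660 · 3.74048446e-03 ≈ 2800.351097.
Since α = 1/2 < 1, p = c/n^{1/2} ≫ 1/n is above the triangle threshold p ~ 1/n. Asymptotically E[X] ~ (c³/6)·n^{3(1−α)} = (2³/6)·n^{1.5} → ∞; triangles are abundant w.h.p.

E[X] ≈ 2800.351097; in regime p = Θ(1/n^{1/2}) E[X] diverges (above the triangle threshold p ~ 1/n).


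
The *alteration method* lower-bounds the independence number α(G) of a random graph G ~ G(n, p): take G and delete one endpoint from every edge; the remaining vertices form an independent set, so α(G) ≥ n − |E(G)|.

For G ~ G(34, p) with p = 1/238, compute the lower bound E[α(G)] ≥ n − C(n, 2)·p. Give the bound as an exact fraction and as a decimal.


E[|E(G)|] = C(34, 2)·p = 561 · (1/238) = 33/14.
E[α(G)] ≥ n − E[|E(G)|] = 34 − 33/14 = 443/14.
Numerically: ≈ 31.6429.
(This is only a lower bound; the true E[α(G)] may be larger.)

E[α(G)] ≥ 443/14 ≈ 31.6429.


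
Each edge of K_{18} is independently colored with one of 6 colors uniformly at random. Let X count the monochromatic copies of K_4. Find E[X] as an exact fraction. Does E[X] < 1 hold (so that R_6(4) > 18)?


E[X] = C(18, 4) · 6^{1 − 6} = 3060 · 6^{−5} = 3060/7776.
As a reduced fraction: E[X] = 85/216 ≈ 0.394.
Is E[X] < 1? YES.
Since E[X] < 1, there exists a 6-coloring of K_{18} with no monochromatic K_4; hence R_6(4) > 18.

E[X] = 85/216 ≈ 0.394; E[X] < 1, so R_6(4) > 18.


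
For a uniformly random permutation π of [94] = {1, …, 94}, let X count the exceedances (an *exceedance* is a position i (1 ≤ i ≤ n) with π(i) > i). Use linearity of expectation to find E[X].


Write X = Σ_{i=1}^{94} X_i, where X_i = 1_{π(i) > i}.
For each fixed i, π(i) is uniform over {1, …, 94} (marginal of a uniform permutation), so P[π(i) > i] = (n − i)/n. Summing: Σ_{i=1}^{94} (n − i)/n = (0 + 1 + … + 93)/94 = 94(94 − 1)/(2·94) = (94 − 1)/2.
Hence E[X] = Σ_{i=1}^{94} (94 − i)/94 = 93/2 ≈ 46.500.

E[X] = 93/2 = 46.500.


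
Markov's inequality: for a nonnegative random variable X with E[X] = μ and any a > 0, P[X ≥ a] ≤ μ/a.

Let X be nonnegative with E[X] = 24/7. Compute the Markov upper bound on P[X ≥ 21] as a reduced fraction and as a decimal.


μ = E[X] = 24/7, a = 21.
Markov: P[X ≥ 21] ≤ μ/a = (24/7)/21 = 8/49.
Numerically: ≈ 0.1633.
(Since a = 21 > μ = 3.4286, the bound 8/49 is < 1 and informative.)

P[X ≥ 21] ≤ 8/49 ≈ 0.1633.


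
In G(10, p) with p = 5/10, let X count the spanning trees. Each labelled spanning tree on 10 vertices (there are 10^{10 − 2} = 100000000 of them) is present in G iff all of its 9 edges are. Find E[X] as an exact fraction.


K_10 has 10^{10 − 2} = 100000000 labelled spanning trees.
For each such spanning tree H, let X_H = 1 if all 9 edges of H are present in G. Then P[X_H = 1] = p^{9} = (1/2)^{9} = 1/512.
By linearity of expectation: E[X] = Σ_H E[X_H] = 100000000 · p^{9} = 100000000 · 1/512 = 390625/2.
Numerically: E[X] ≈ 195312.

E[X] = 100000000 · (1/2)^{9} = 390625/2 ≈ 195312.


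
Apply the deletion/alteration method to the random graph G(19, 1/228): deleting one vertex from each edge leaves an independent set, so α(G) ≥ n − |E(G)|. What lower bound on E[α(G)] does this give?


E[|E(G)|] = C(19, 2)·p = 171 · (1/228) = 3/4.
E[α(G)] ≥ n − E[|E(G)|] = 19 − 3/4 = 73/4.
Numerically: ≈ 18.250000.
(This is only a lower bound; the true E[α(G)] may be larger.)

E[α(G)] ≥ 73/4 ≈ 18.250000.


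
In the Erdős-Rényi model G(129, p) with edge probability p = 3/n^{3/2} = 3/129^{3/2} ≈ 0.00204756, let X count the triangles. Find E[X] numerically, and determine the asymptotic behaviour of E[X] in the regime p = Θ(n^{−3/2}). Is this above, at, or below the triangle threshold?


Number of potential triangles: C(129, 3) = 349504.
Each occurs with probability p³ ≈ (0.00204756)³ ≈ 8.58440241e-09.
By linearity: E[X] = C(129, 3)·p³ ≈ 349504 · 8.58440241e-09 ≈ 0.003000.
Since α = 3/2 > 1, p = c/n^{3/2} = o(1/n) is below the triangle threshold p ~ 1/n. Asymptotically E[X] ~ (c³/6)·n^{3(1−α)} = (3³/6)·n^{-1.5} → 0, so by Markov's inequality G has no triangles w.h.p.

E[X] ≈ 0.003000; in regime p = Θ(1/n^{3/2}) E[X] tends to 0 (below the triangle threshold p ~ 1/n).


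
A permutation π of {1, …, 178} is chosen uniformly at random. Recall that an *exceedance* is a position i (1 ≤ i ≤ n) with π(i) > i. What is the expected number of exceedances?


Write X = Σ_{i=1}^{178} X_i, where X_i = 1_{π(i) > i}.
For each fixed i, π(i) is uniform over {1, …, 178} (marginal of a uniform permutation), so P[π(i) > i] = (n − i)/n. Summing: Σ_{i=1}^{178} (n − i)/n = (0 + 1 + … + 177)/178 = 178(178 − 1)/(2·178) = (178 − 1)/2.
Hence E[X] = Σ_{i=1}^{178} (178 − i)/178 = 177/2 ≈ 88.500.

E[X] = 177/2 = 88.500.


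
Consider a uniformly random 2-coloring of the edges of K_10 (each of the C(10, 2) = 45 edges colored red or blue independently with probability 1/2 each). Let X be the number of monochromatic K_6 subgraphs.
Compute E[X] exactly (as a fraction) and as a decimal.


Let X = Σ_S X_S over the C(10, 6) = 210 subsets S of size 6, where X_S = 1 if the K_6 on S is monochromatic.
For a fixed S, the K_6 on S has C(6, 2) = 15 edges. P[all 15 edges red] = (1/2)^15, and likewise for blue, so P[monochromatic] = 2·(1/2)^15 = 2^{1 − 15} = 1/16384.
By linearity: E[X] = C(10, 6) · 2^{1 − 15} = 210 · 1/16384 = 105/8192.
Numerically: E[X] ≈ 0.01282.

E[X] = C(10,6)·2^(1−C(6,2)) = 105/8192 ≈ 0.01282.


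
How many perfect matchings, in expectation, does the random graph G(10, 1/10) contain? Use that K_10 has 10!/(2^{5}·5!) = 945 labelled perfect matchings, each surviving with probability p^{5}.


K_10 has 10!/(2^{5}·5!) = 945 labelled perfect matchings.
For each such perfect matching H, let X_H = 1 if all 5 edges of H are present in G. Then P[X_H = 1] = p^{5} = (1/10)^{5} = 1/100000.
By linearity: E[X] = Σ_H E[X_H] = 945 · p^{5} = 945 · 1/100000 = 189/20000.
Numerically: E[X] ≈ 0.00945.

E[X] = 945 · (1/10)^{5} = 189/20000 ≈ 0.00945.


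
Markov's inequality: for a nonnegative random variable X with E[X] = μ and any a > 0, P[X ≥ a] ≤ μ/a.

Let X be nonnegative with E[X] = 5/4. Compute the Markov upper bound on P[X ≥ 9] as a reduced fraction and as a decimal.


μ = E[X] = 5/4, a = 9.
Markov: P[X ≥ 9] ≤ μ/a = (5/4)/9 = 5/36.
Numerically: ≈ 0.139.
(Since a = 9 > μ = 1.250, the bound 5/36 is < 1 and informative.)

P[X ≥ 9] ≤ 5/36 ≈ 0.139.


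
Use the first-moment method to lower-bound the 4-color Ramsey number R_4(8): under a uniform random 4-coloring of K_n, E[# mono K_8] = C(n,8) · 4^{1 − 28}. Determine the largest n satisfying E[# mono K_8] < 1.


We need C(n, 8) · 4^{1 − 28} < 1, i.e. C(n, 8) < 4^{28 − 1} = 18014398509481984.
Check values of n near the boundary:
  n = 406: C(406, 8) = 17082453897995850; 17082453897995850 < 18014398509481984? YES
  n = 407: C(407, 8) = 17424959239309050; 17424959239309050 < 18014398509481984? YES
  n = 408: C(408, 8) = 17773458424095231; 17773458424095231 < 18014398509481984? YES
  n = 409: C(409, 8) = 18128041135797879; 18128041135797879 < 18014398509481984? NO
  n = 410: C(410, 8) = 18488798173326195; 18488798173326195 < 18014398509481984? NO
The largest n with C(n, 8) < 18014398509481984 is n = 408 (where E[X] = 17773458424095231/18014398509481984 ≈ 0.98663). Hence R_4(8) > 408, i.e. R_4(8) ≥ 409.

Largest n = 408; hence R_4(8) > 408.


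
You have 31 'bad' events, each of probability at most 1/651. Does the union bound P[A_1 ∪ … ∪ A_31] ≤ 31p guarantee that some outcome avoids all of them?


Union bound: P[∪_{i=1}^{31} A_i] ≤ Σ_i P[A_i] ≤ 31·p = 31·(1/651) = 1/21.
Numerically: 1/21 ≈ 0.047619.
Is 1/21 < 1? YES.
Since P[∪ A_i] ≤ 1/21 < 1, the complement has P[∩ A_i^c] ≥ 1 − 1/21 = 20/21 > 0, so some outcome avoids every A_i.

31·p = 1/21 ≈ 0.047619; existence CERTIFIED by the union bound.


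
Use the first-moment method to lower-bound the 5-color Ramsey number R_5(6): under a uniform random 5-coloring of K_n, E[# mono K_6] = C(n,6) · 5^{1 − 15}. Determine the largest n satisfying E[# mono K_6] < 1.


We need C(n, 6) · 5^{1 − 15} < 1, i.e. C(n, 6) < 5^{15 − 1} = 6103515625.
Check values of n near the boundary:
  n = 124: C(124, 6) = 4465475476; 4465475476 < 6103515625? YES
  n = 125: C(125, 6) = 4690625500; 4690625500 < 6103515625? YES
  n = 126: C(126, 6) = 4925156775; 4925156775 < 6103515625? YES
  n = 127: C(127, 6) = 5169379425; 5169379425 < 6103515625? YES
  n = 128: C(128, 6) = 5423611200; 5423611200 < 6103515625? YES
  n = 129: C(129, 6) = 5688177600; 5688177600 < 6103515625? YES
  n = 130: C(130, 6) = 5963412000; 5963412000 < 6103515625? YES
  n = 131: C(131, 6) = 6249655776; 6249655776 < 6103515625? NO
  n = 132: C(132, 6) = 6547258432; 6547258432 < 6103515625? NO
The largest n with C(n, 6) < 6103515625 is n = 130 (where E[X] = 47707296/48828125 ≈ 0.977). Hence R_5(6) > 130, i.e. R_5(6) ≥ 131.

Largest n = 130; hence R_5(6) > 130.


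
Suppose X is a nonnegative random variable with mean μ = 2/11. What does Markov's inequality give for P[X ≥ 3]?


μ = E[X] = 2/11, a = 3.
Markov: P[X ≥ 3] ≤ μ/a = (2/11)/3 = 2/33.
Numerically: ≈ 0.0606.
(Since a = 3 > μ = 0.1818, the bound 2/33 is < 1 and informative.)

P[X ≥ 3] ≤ 2/33 ≈ 0.0606.


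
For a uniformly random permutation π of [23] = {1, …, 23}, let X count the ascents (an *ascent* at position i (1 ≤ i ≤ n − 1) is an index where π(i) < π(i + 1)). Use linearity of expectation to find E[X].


Write X = Σ X_I over i = 1, …, 22, with X_I the indicator of one ascent.
There are 22 indicators.
For each fixed i, the pair (π(i), π(i+1)) is a uniformly random ordered pair of distinct values from {1, …, 23}; by symmetry P[π(i) < π(i+1)] = 1/2.
By linearity: E[X] = 22 · (1/2) = (23 − 1) · (1/2) = 11 ≈ 11.000.

E[X] = 11 = 11.000.


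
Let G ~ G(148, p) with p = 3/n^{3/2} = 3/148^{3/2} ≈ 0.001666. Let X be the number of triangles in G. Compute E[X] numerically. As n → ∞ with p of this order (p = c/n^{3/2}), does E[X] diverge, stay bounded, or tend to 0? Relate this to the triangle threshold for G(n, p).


Number of potential triangles: C(148, 3) = 529396.
Each occurs with probability p³ ≈ (0.001666)³ ≈ 4.625791e-09.
By linearity: E[X] = C(148, 3)·p³ ≈ 529396 · 4.625791e-09 ≈ 0.0024.
Since α = 3/2 > 1, p = c/n^{3/2} = o(1/n) is below the triangle threshold p ~ 1/n. Asymptotically E[X] ~ (c³/6)·n^{3(1−α)} = (3³/6)·n^{-1.5} → 0, so by Markov's inequality G has no triangles w.h.p.

E[X] ≈ 0.0024; in regime p = Θ(1/n^{3/2}) E[X] tends to 0 (below the triangle threshold p ~ 1/n).


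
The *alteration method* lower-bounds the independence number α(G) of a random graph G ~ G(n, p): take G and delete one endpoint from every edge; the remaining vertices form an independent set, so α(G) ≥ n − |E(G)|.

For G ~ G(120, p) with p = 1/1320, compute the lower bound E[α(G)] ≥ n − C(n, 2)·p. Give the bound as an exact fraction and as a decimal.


E[|E(G)|] = C(120, 2)·p = 7140 · (1/1320) = 119/22.
E[α(G)] ≥ n − E[|E(G)|] = 120 − 119/22 = 2521/22.
Numerically: ≈ 114.591.
(This is only a lower bound; the true E[α(G)] may be larger.)

E[α(G)] ≥ 2521/22 ≈ 114.591.


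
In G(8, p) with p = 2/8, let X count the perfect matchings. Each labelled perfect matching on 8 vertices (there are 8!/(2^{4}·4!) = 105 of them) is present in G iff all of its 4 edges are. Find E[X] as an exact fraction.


K_8 has 8!/(2^{4}·4!) = 105 labelled perfect matchings.
For each such perfect matching H, let X_H = 1 if all 4 edges of H are present in G. Then P[X_H = 1] = p^{4} = (1/4)^{4} = 1/256.
By linearity: E[X] = Σ_H E[X_H] = 105 · p^{4} = 105 · 1/256 = 105/256.
Numerically: E[X] ≈ 0.41016.

E[X] = 105 · (1/4)^{4} = 105/256 ≈ 0.41016.


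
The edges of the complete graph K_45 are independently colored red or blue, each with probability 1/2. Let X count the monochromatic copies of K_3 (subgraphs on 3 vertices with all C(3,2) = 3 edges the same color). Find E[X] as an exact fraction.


Let X = Σ_S X_S over the C(45, 3) = 14190 subsets S of size 3, where X_S = 1 if the K_3 on S is monochromatic.
For a fixed S, the K_3 on S has C(3, 2) = 3 edges. P[all 3 edges red] = (1/2)^3, and likewise for blue, so P[monochromatic] = 2·(1/2)^3 = 2^{1 − 3} = 1/4.
By linearity of expectation: E[X] = C(45, 3) · 2^{1 − 3} = 14190 · 1/4 = 7095/2.
Numerically: E[X] ≈ 3547.500000.

E[X] = C(45,3)·2^(1−C(3,2)) = 7095/2 ≈ 3547.500000.


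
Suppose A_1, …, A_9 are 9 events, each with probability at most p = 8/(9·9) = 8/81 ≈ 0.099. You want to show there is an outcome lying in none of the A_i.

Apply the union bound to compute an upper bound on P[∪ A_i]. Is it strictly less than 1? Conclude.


Union bound: P[∪_{i=1}^{9} A_i] ≤ Σ_i P[A_i] ≤ 9·p = 9·(8/81) = 8/9.
Numerically: 8/9 ≈ 0.889.
Is 8/9 < 1? YES.
Since P[∪ A_i] ≤ 8/9 < 1, the complement has P[∩ A_i^c] ≥ 1 − 8/9 = 1/9 > 0, so some outcome avoids every A_i.

9·p = 8/9 ≈ 0.889; existence CERTIFIED by the union bound.


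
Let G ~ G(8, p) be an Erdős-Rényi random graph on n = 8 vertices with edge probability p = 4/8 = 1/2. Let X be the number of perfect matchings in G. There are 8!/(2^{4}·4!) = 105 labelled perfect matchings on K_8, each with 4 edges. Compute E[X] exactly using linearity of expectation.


K_8 has 8!/(2^{4}·4!) = 105 labelled perfect matchings.
For each such perfect matching H, let X_H = 1 if all 4 edges of H are present in G. Then P[X_H = 1] = p^{4} = (1/2)^{4} = 1/16.
By linearity: E[X] = Σ_H E[X_H] = 105 · p^{4} = 105 · 1/16 = 105/16.
Numerically: E[X] ≈ 6.562.

E[X] = 105 · (1/2)^{4} = 105/16 ≈ 6.562.


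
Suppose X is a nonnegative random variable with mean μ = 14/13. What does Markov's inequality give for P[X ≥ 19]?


μ = E[X] = 14/13, a = 19.
Markov: P[X ≥ 19] ≤ μ/a = (14/13)/19 = 14/247.
Numerically: ≈ 0.057.
(Since a = 19 > μ = 1.077, the bound 14/247 is < 1 and informative.)

P[X ≥ 19] ≤ 14/247 ≈ 0.057.


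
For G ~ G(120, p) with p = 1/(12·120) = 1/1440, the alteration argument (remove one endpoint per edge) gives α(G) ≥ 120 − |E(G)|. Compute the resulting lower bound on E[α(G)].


E[|E(G)|] = C(120, 2)·p = 7140 · (1/1440) = 119/24.
E[α(G)] ≥ n − E[|E(G)|] = 120 − 119/24 = 2761/24.
Numerically: ≈ 115.042.
(This is only a lower bound; the true E[α(G)] may be larger.)

E[α(G)] ≥ 2761/24 ≈ 115.042.


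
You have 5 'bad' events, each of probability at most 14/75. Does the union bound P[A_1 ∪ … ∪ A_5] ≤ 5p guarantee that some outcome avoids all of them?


Union bound: P[∪_{i=1}^{5} A_i] ≤ Σ_i P[A_i] ≤ 5·p = 5·(14/75) = 14/15.
Numerically: 14/15 ≈ 0.933.
Is 14/15 < 1? YES.
Since P[∪ A_i] ≤ 14/15 < 1, the complement has P[∩ A_i^c] ≥ 1 − 14/15 = 1/15 > 0, so some outcome avoids every A_i.

5·p = 14/15 ≈ 0.933; existence CERTIFIED by the union bound.


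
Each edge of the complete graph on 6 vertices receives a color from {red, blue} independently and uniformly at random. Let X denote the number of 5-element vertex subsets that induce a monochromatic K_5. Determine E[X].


Let X = Σ_S X_S over the C(6, 5) = 6 subsets S of size 5, where X_S = 1 if the K_5 on S is monochromatic.
For a fixed S, the K_5 on S has C(5, 2) = 10 edges. P[all 10 edges red] = (1/2)^10, and likewise for blue, so P[monochromatic] = 2·(1/2)^10 = 2^{1 − 10} = 1/512.
Summing: E[X] = C(6, 5) · 2^{1 − 10} = 6 · 1/512 = 3/256.
Numerically: E[X] ≈ 0.01172.

E[X] = C(6,5)·2^(1−C(5,2)) = 3/256 ≈ 0.01172.


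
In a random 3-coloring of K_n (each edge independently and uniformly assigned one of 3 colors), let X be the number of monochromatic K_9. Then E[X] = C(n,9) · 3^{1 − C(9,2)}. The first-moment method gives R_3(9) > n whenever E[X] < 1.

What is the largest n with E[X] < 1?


We need C(n, 9) · 3^{1 − 36} < 1, i.e. C(n, 9) < 3^{36 − 1} = 50031545098999707.
Check values of n near the boundary:
  n = 297: C(297, 9) = 43842345008337645; 43842345008337645 < 50031545098999707? YES
  n = 298: C(298, 9) = 45207677551849890; 45207677551849890 < 50031545098999707? YES
  n = 299: C(299, 9) = 46610674441390059; 46610674441390059 < 50031545098999707? YES
  n = 300: C(300, 9) = 48052241692154700; 48052241692154700 < 50031545098999707? YES
  n = 301: C(301, 9) = 49533303936090975; 49533303936090975 < 50031545098999707? YES
  n = 302: C(302, 9) = 51054804739588650; 51054804739588650 < 50031545098999707? NO
  n = 303: C(303, 9) = 52617706925494425; 52617706925494425 < 50031545098999707? NO
The largest n with C(n, 9) < 50031545098999707 is n = 301 (where E[X] = 16511101312030325/16677181699666569 ≈ 0.99004). Hence R_3(9) > 301, i.e. R_3(9) ≥ 302.

Largest n = 301; hence R_3(9) > 301.


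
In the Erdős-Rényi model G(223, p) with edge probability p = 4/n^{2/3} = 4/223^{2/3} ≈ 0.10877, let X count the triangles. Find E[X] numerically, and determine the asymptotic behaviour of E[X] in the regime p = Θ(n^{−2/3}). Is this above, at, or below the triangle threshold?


Number of potential triangles: C(223, 3) = 1823471.
Each occurs with probability p³ ≈ (0.10877)³ ≈ 1.2869754e-03.
By linearity: E[X] = C(223, 3)·p³ ≈ 1823471 · 1.2869754e-03 ≈ 2346.76233.
Since α = 2/3 < 1, p = c/n^{2/3} ≫ 1/n is above the triangle threshold p ~ 1/n. Asymptotically E[X] ~ (c³/6)·n^{3(1−α)} = (4³/6)·n^{1} → ∞; triangles are abundant w.h.p.

E[X] ≈ 2346.76233; in regime p = Θ(1/n^{2/3}) E[X] diverges (above the triangle threshold p ~ 1/n).


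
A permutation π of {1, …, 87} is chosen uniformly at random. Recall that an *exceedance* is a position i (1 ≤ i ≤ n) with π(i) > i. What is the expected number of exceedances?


Write X = Σ_{i=1}^{87} X_i, where X_i = 1_{π(i) > i}.
For each fixed i, π(i) is uniform over {1, …, 87} (marginal of a uniform permutation), so P[π(i) > i] = (n − i)/n. Summing: Σ_{i=1}^{87} (n − i)/n = (0 + 1 + … + 86)/87 = 87(87 − 1)/(2·87) = (87 − 1)/2.
Hence E[X] = Σ_{i=1}^{87} (87 − i)/87 = 43 ≈ 43.00000.

E[X] = 43 = 43.00000.


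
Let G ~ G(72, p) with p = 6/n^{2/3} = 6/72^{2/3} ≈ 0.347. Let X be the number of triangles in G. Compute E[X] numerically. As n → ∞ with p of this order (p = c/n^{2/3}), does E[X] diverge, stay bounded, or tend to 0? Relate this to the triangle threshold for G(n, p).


Number of potential triangles: C(72, 3) = 59640.
Each occurs with probability p³ ≈ (0.347)³ ≈ 4.16667e-02.
By linearity: E[X] = C(72, 3)·p³ ≈ 59640 · 4.16667e-02 ≈ 2485.000.
Since α = 2/3 < 1, p = c/n^{2/3} ≫ 1/n is above the triangle threshold p ~ 1/n. Asymptotically E[X] ~ (c³/6)·n^{3(1−α)} = (6³/6)·n^{1} → ∞; triangles are abundant w.h.p.

E[X] ≈ 2485.000; in regime p = Θ(1/n^{2/3}) E[X] diverges (above the triangle threshold p ~ 1/n).


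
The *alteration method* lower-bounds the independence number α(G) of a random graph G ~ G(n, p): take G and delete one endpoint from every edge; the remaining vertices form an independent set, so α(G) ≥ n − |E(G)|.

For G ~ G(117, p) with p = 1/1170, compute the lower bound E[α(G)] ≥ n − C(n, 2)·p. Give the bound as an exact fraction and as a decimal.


E[|E(G)|] = C(117, 2)·p = 6786 · (1/1170) = 29/5.
E[α(G)] ≥ n − E[|E(G)|] = 117 − 29/5 = 556/5.
Numerically: ≈ 111.200000.
(This is only a lower bound; the true E[α(G)] may be larger.)

E[α(G)] ≥ 556/5 ≈ 111.200000.


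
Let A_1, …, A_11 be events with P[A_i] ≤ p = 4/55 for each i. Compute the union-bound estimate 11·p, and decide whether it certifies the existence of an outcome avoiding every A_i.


Union bound: P[∪_{i=1}^{11} A_i] ≤ Σ_i P[A_i] ≤ 11·p = 11·(4/55) = 4/5.
Numerically: 4/5 ≈ 0.8000.
Is 4/5 < 1? YES.
Since P[∪ A_i] ≤ 4/5 < 1, the complement has P[∩ A_i^c] ≥ 1 − 4/5 = 1/5 > 0, so some outcome avoids every A_i.

11·p = 4/5 ≈ 0.8000; existence CERTIFIED by the union bound.


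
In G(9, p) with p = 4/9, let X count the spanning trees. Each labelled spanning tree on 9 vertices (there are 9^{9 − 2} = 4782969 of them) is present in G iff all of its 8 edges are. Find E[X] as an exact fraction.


K_9 has 9^{9 − 2} = 4782969 labelled spanning trees.
For each such spanning tree H, let X_H = 1 if all 8 edges of H are present in G. Then P[X_H = 1] = p^{8} = (4/9)^{8} = 65536/43046721.
Summing the indicators: E[X] = Σ_H E[X_H] = 4782969 · p^{8} = 4782969 · 65536/43046721 = 65536/9.
Numerically: E[X] ≈ 7.28e+03.

E[X] = 4782969 · (4/9)^{8} = 65536/9 ≈ 7.28e+03.


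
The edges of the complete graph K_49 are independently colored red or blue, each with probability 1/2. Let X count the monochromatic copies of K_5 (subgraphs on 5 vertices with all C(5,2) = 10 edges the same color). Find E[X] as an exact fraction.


Let X = Σ_S X_S over the C(49, 5) = 1906884 subsets S of size 5, where X_S = 1 if the K_5 on S is monochromatic.
For a fixed S, the K_5 on S has C(5, 2) = 10 edges. P[all 10 edges red] = (1/2)^10, and likewise for blue, so P[monochromatic] = 2·(1/2)^10 = 2^{1 − 10} = 1/512.
By linearity: E[X] = C(49, 5) · 2^{1 − 10} = 1906884 · 1/512 = 476721/128.
Numerically: E[X] ≈ 3724.38281.

E[X] = C(49,5)·2^(1−C(5,2)) = 476721/128 ≈ 3724.38281.


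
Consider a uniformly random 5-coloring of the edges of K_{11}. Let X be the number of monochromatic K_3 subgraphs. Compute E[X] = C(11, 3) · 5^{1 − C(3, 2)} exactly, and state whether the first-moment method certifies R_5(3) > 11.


E[X] = C(11, 3) · 5^{1 − 3} = 165 · 5^{−2} = 165/25.
As a reduced fraction: E[X] = 33/5 ≈ 6.600000.
Is E[X] < 1? NO.
Since E[X] ≥ 1, the first-moment bound is inconclusive at n = 11; it does NOT by itself certify R_5(3) > 11.

E[X] = 33/5 ≈ 6.600000; E[X] ≥ 1; first-moment method inconclusive here.


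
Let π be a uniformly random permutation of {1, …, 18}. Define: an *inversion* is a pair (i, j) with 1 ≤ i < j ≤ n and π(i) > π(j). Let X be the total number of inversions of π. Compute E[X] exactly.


Write X = Σ X_I over the C(18, 2) = 153 pairs i < j, with X_I the indicator of one inversion.
There are 153 indicators.
For each fixed pair i < j, the values π(i) and π(j) are two distinct elements of {1, …, 18} in uniformly random order; by symmetry P[π(i) > π(j)] = 1/2.
By linearity: E[X] = 153 · (1/2) = C(18, 2) · (1/2) = 153/2 = 153/2 ≈ 76.500000.

E[X] = 153/2 = 76.500000.


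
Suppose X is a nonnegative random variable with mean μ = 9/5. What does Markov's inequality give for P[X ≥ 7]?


μ = E[X] = 9/5, a = 7.
Markov: P[X ≥ 7] ≤ μ/a = (9/5)/7 = 9/35.
Numerically: ≈ 0.25714.
(Since a = 7 > μ = 1.80000, the bound 9/35 is < 1 and informative.)

P[X ≥ 7] ≤ 9/35 ≈ 0.25714.


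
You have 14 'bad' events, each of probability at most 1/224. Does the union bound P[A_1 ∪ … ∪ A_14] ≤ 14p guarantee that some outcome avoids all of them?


Union bound: P[∪_{i=1}^{14} A_i] ≤ Σ_i P[A_i] ≤ 14·p = 14·(1/224) = 1/16.
Numerically: 1/16 ≈ 0.062.
Is 1/16 < 1? YES.
Since P[∪ A_i] ≤ 1/16 < 1, the complement has P[∩ A_i^c] ≥ 1 − 1/16 = 15/16 > 0, so some outcome avoids every A_i.

14·p = 1/16 ≈ 0.062; existence CERTIFIED by the union bound.


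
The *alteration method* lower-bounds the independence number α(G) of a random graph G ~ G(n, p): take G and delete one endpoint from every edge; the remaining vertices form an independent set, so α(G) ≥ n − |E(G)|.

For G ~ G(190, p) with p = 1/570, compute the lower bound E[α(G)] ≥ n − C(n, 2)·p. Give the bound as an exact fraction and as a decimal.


E[|E(G)|] = C(190, 2)·p = 17955 · (1/570) = 63/2.
E[α(G)] ≥ n − E[|E(G)|] = 190 − 63/2 = 317/2.
Numerically: ≈ 158.50000.
(This is only a lower bound; the true E[α(G)] may be larger.)

E[α(G)] ≥ 317/2 ≈ 158.50000.


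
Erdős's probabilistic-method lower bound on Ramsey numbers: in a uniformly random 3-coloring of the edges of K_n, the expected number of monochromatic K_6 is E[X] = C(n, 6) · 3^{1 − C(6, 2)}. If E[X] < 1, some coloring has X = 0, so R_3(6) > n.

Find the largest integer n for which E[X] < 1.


We need C(n, 6) · 3^{1 − 15} < 1, i.e. C(n, 6) < 3^{15 − 1} = 4782969.
Check values of n near the boundary:
  n = 37: C(37, 6) = 2324784; 2324784 < 4782969? YES
  n = 38: C(38, 6) = 2760681; 2760681 < 4782969? YES
  n = 39: C(39, 6) = 3262623; 3262623 < 4782969? YES
  n = 40: C(40, 6) = 3838380; 3838380 < 4782969? YES
  n = 41: C(41, 6) = 4496388; 4496388 < 4782969? YES
  n = 42: C(42, 6) = 5245786; 5245786 < 4782969? NO
  n = 43: C(43, 6) = 6096454; 6096454 < 4782969? NO
The largest n with C(n, 6) < 4782969 is n = 41 (where E[X] = 1498796/1594323 ≈ 0.9400830). Hence R_3(6) > 41, i.e. R_3(6) ≥ 42.

Largest n = 41; hence R_3(6) > 41.


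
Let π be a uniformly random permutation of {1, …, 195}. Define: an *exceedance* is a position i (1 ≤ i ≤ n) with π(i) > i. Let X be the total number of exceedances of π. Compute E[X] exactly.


Write X = Σ_{i=1}^{195} X_i, where X_i = 1_{π(i) > i}.
For each fixed i, π(i) is uniform over {1, …, 195} (marginal of a uniform permutation), so P[π(i) > i] = (n − i)/n. Summing: Σ_{i=1}^{195} (n − i)/n = (0 + 1 + … + 194)/195 = 195(195 − 1)/(2·195) = (195 − 1)/2.
Hence E[X] = Σ_{i=1}^{195} (195 − i)/195 = 97 ≈ 97.000.

E[X] = 97 = 97.000.


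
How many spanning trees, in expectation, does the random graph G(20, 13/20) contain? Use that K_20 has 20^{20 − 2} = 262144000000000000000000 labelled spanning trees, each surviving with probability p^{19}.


K_20 has 20^{20 − 2} = 262144000000000000000000 labelled spanning trees.
For each such spanning tree H, let X_H = 1 if all 19 edges of H are present in G. Then P[X_H = 1] = p^{19} = (13/20)^{19} = 1461920290375446110677/5242880000000000000000000.
By linearity: E[X] = Σ_H E[X_H] = 262144000000000000000000 · p^{19} = 262144000000000000000000 · 1461920290375446110677/5242880000000000000000000 = 1461920290375446110677/20.
Numerically: E[X] ≈ 7.31e+19.

E[X] = 262144000000000000000000 · (13/20)^{19} = 1461920290375446110677/20 ≈ 7.31e+19.


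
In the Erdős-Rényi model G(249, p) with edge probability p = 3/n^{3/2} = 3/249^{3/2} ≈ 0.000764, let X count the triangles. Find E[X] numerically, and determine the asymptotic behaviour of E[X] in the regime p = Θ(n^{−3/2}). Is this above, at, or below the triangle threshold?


Number of potential triangles: C(249, 3) = 2542124.
Each occurs with probability p³ ≈ (0.000764)³ ≈ 4.45109e-10.
By linearity: E[X] = C(249, 3)·p³ ≈ 2542124 · 4.45109e-10 ≈ 0.001.
Since α = 3/2 > 1, p = c/n^{3/2} = o(1/n) is below the triangle threshold p ~ 1/n. Asymptotically E[X] ~ (c³/6)·n^{3(1−α)} = (3³/6)·n^{-1.5} → 0, so by Markov's inequality G has no triangles w.h.p.

E[X] ≈ 0.001; in regime p = Θ(1/n^{3/2}) E[X] tends to 0 (below the triangle threshold p ~ 1/n).
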